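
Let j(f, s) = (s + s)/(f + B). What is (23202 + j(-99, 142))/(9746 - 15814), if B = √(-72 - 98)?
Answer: -115659513/30252014 + 71*I*√170/15126007 ≈ -3.8232 + 6.1201e-5*I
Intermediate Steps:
B = I*√170 (B = √(-170) = I*√170 ≈ 13.038*I)
j(f, s) = 2*s/(f + I*√170) (j(f, s) = (s + s)/(f + I*√170) = (2*s)/(f + I*√170) = 2*s/(f + I*√170))
(23202 + j(-99, 142))/(9746 - 15814) = (23202 + 2*142/(-99 + I*√170))/(9746 - 15814) = (23202 + 284/(-99 + I*√170))/(-6068) = (23202 + 284/(-99 + I*√170))*(-1/6068) = -11601/3034 - 71/(1517*(-99 + I*√170))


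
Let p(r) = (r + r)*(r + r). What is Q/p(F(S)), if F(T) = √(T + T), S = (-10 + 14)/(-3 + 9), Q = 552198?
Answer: 828297/8 ≈ 1.0354e+5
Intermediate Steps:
S = ⅔ (S = 4/6 = 4*(⅙) = ⅔ ≈ 0.66667)
F(T) = √2*√T (F(T) = √(2*T) = √2*√T)
p(r) = 4*r² (p(r) = (2*r)*(2*r) = 4*r²)
Q/p(F(S)) = 552198/((4*(√2*√(⅔))²)) = 552198/((4*(√2*(√6/3))²)) = 552198/((4*(2*√3/3)²)) = 552198/((4*(4/3))) = 552198/(16/3) = 552198*(3/16) = 828297/8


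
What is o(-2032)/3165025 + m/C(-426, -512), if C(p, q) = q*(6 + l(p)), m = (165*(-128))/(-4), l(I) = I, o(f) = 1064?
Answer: 35291947/1417931200 ≈ 0.024890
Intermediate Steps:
m = 5280 (m = -21120*(-¼) = 5280)
C(p, q) = q*(6 + p)
o(-2032)/3165025 + m/C(-426, -512) = 1064/3165025 + 5280/((-512*(6 - 426))) = 1064*(1/3165025) + 5280/((-512*(-420))) = 1064/3165025 + 5280/215040 = 1064/3165025 + 5280*(1/215040) = 1064/3165025 + 11/448 = 35291947/1417931200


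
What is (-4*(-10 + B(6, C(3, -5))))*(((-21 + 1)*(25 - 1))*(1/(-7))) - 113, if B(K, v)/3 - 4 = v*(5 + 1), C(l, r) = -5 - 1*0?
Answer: 168169/7 ≈ 24024.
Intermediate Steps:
C(l, r) = -5 (C(l, r) = -5 + 0 = -5)
B(K, v) = 12 + 18*v (B(K, v) = 12 + 3*(v*(5 + 1)) = 12 + 3*(v*6) = 12 + 3*(6*v) = 12 + 18*v)
(-4*(-10 + B(6, C(3, -5))))*(((-21 + 1)*(25 - 1))*(1/(-7))) - 113 = (-4*(-10 + (12 + 18*(-5))))*(((-21 + 1)*(25 - 1))*(1/(-7))) - 113 = (-4*(-10 + (12 - 90)))*((-20*24)*(1*(-1/7))) - 113 = (-4*(-10 - 78))*(-480*(-1/7)) - 113 = -4*(-88)*(480/7) - 113 = 352*(480/7) - 113 = 168960/7 - 113 = 168169/7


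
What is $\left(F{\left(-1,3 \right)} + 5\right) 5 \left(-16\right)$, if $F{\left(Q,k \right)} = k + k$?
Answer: $-880$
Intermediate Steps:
$F{\left(Q,k \right)} = 2 k$
$\left(F{\left(-1,3 \right)} + 5\right) 5 \left(-16\right) = \left(2 \cdot 3 + 5\right) 5 \left(-16\right) = \left(6 + 5\right) 5 \left(-16\right) = 11 \cdot 5 \left(-16\right) = 55 \left(-16\right) = -880$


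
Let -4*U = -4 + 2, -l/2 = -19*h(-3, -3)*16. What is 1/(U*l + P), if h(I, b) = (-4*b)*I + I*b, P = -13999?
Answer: -1/22207 ≈ -4.5031e-5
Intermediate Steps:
h(I, b) = -3*I*b (h(I, b) = -4*I*b + I*b = -3*I*b)
l = -16416 (l = -2*(-(-57)*(-3)*(-3))*16 = -2*(-19*(-27))*16 = -1026*16 = -2*8208 = -16416)
U = ½ (U = -(-4 + 2)/4 = -¼*(-2) = ½ ≈ 0.50000)
1/(U*l + P) = 1/((½)*(-16416) - 13999) = 1/(-8208 - 13999) = 1/(-22207) = -1/22207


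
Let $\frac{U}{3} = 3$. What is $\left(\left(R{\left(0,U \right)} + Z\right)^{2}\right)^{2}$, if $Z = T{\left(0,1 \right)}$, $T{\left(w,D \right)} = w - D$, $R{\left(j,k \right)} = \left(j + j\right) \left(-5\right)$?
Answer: $1$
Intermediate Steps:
$U = 9$ ($U = 3 \cdot 3 = 9$)
$R{\left(j,k \right)} = - 10 j$ ($R{\left(j,k \right)} = 2 j \left(-5\right) = - 10 j$)
$Z = -1$ ($Z = 0 - 1 = -1$)
$\left(\left(R{\left(0,U \right)} + Z\right)^{2}\right)^{2} = \left(\left(\left(-10\right) 0 - 1\right)^{2}\right)^{2} = \left(\left(0 - 1\right)^{2}\right)^{2} = \left(\left(-1\right)^{2}\right)^{2} = 1^{2} = 1$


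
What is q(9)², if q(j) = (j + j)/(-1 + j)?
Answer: 81/16 ≈ 5.0625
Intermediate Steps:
q(j) = 2*j/(-1 + j) (q(j) = (2*j)/(-1 + j) = 2*j/(-1 + j))
q(9)² = (2*9/(-1 + 9))² = (2*9/8)² = (2*9*(⅛))² = (9/4)² = 81/16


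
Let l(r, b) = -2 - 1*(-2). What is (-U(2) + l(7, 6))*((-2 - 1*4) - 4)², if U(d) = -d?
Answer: 200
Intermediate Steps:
l(r, b) = 0 (l(r, b) = -2 + 2 = 0)
(-U(2) + l(7, 6))*((-2 - 1*4) - 4)² = (-(-1)*2 + 0)*((-2 - 1*4) - 4)² = (-1*(-2) + 0)*((-2 - 4) - 4)² = (2 + 0)*(-6 - 4)² = 2*(-10)² = 2*100 = 200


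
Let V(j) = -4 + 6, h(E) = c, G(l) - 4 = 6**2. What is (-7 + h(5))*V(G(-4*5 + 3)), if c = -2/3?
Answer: -46/3 ≈ -15.333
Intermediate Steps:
c = -2/3 (c = -2*1/3 = -2/3 ≈ -0.66667)
G(l) = 40 (G(l) = 4 + 6**2 = 4 + 36 = 40)
h(E) = -2/3
V(j) = 2
(-7 + h(5))*V(G(-4*5 + 3)) = (-7 - 2/3)*2 = -23/3*2 = -46/3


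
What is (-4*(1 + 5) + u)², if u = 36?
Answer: 144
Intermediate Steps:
(-4*(1 + 5) + u)² = (-4*(1 + 5) + 36)² = (-4*6 + 36)² = (-24 + 36)² = 12² = 144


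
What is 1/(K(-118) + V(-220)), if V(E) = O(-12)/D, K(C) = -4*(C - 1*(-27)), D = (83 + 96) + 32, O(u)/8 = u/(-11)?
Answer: 2321/844940 ≈ 0.0027469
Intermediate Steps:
O(u) = -8*u/11 (O(u) = 8*(u/(-11)) = 8*(u*(-1/11)) = 8*(-u/11) = -8*u/11)
D = 211 (D = 179 + 32 = 211)
K(C) = -108 - 4*C (K(C) = -4*(C + 27) = -4*(27 + C) = -108 - 4*C)
V(E) = 96/2321 (V(E) = -8/11*(-12)/211 = (96/11)*(1/211) = 96/2321)
1/(K(-118) + V(-220)) = 1/((-108 - 4*(-118)) + 96/2321) = 1/((-108 + 472) + 96/2321) = 1/(364 + 96/2321) = 1/(844940/2321) = 2321/844940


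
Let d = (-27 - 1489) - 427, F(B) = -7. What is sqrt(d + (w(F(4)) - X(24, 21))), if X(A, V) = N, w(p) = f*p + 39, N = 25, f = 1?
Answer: 44*I ≈ 44.0*I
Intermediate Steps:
w(p) = 39 + p (w(p) = 1*p + 39 = p + 39 = 39 + p)
X(A, V) = 25
d = -1943 (d = -1516 - 427 = -1943)
sqrt(d + (w(F(4)) - X(24, 21))) = sqrt(-1943 + ((39 - 7) - 1*25)) = sqrt(-1943 + (32 - 25)) = sqrt(-1943 + 7) = sqrt(-1936) = 44*I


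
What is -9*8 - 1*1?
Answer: -73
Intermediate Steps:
-9*8 - 1*1 = -72 - 1 = -73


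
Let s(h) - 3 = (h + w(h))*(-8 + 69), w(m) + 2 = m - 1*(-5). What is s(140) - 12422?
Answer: 4844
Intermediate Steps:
w(m) = 3 + m (w(m) = -2 + (m - 1*(-5)) = -2 + (m + 5) = -2 + (5 + m) = 3 + m)
s(h) = 186 + 122*h (s(h) = 3 + (h + (3 + h))*(-8 + 69) = 3 + (3 + 2*h)*61 = 3 + (183 + 122*h) = 186 + 122*h)
s(140) - 12422 = (186 + 122*140) - 12422 = (186 + 17080) - 12422 = 17266 - 12422 = 4844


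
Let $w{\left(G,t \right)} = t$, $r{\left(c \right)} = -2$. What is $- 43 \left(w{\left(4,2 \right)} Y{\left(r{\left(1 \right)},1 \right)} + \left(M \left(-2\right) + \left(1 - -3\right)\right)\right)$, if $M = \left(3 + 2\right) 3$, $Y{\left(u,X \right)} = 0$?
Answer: $1118$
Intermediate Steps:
$M = 15$ ($M = 5 \cdot 3 = 15$)
$- 43 \left(w{\left(4,2 \right)} Y{\left(r{\left(1 \right)},1 \right)} + \left(M \left(-2\right) + \left(1 - -3\right)\right)\right) = - 43 \left(2 \cdot 0 + \left(15 \left(-2\right) + \left(1 - -3\right)\right)\right) = - 43 \left(0 + \left(-30 + \left(1 + 3\right)\right)\right) = - 43 \left(0 + \left(-30 + 4\right)\right) = - 43 \left(0 - 26\right) = \left(-43\right) \left(-26\right) = 1118$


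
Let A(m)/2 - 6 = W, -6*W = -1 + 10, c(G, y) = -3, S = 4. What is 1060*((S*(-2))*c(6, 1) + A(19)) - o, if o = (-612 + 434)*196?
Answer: 69868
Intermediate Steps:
W = -3/2 (W = -(-1 + 10)/6 = -⅙*9 = -3/2 ≈ -1.5000)
A(m) = 9 (A(m) = 12 + 2*(-3/2) = 12 - 3 = 9)
o = -34888 (o = -178*196 = -34888)
1060*((S*(-2))*c(6, 1) + A(19)) - o = 1060*((4*(-2))*(-3) + 9) - 1*(-34888) = 1060*(-8*(-3) + 9) + 34888 = 1060*(24 + 9) + 34888 = 1060*33 + 34888 = 34980 + 34888 = 69868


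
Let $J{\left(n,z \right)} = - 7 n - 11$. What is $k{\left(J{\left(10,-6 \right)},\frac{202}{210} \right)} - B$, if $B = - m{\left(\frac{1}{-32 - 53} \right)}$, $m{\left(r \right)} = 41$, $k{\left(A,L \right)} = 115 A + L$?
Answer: $- \frac{973669}{105} \approx -9273.0$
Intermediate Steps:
$J{\left(n,z \right)} = -11 - 7 n$
$k{\left(A,L \right)} = L + 115 A$
$B = -41$ ($B = \left(-1\right) 41 = -41$)
$k{\left(J{\left(10,-6 \right)},\frac{202}{210} \right)} - B = \left(\frac{202}{210} + 115 \left(-11 - 70\right)\right) - -41 = \left(202 \cdot \frac{1}{210} + 115 \left(-11 - 70\right)\right) + 41 = \left(\frac{101}{105} + 115 \left(-81\right)\right) + 41 = \left(\frac{101}{105} - 9315\right) + 41 = - \frac{977974}{105} + 41 = - \frac{973669}{105}$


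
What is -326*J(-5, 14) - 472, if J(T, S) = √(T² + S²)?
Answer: -472 - 326*√221 ≈ -5318.3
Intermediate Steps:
J(T, S) = √(S² + T²)
-326*J(-5, 14) - 472 = -326*√(14² + (-5)²) - 472 = -326*√(196 + 25) - 472 = -326*√221 - 472 = -472 - 326*√221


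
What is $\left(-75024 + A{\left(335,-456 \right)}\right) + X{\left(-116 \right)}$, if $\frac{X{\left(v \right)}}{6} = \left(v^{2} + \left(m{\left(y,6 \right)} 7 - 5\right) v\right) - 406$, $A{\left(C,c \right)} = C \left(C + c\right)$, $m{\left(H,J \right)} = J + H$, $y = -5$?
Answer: $-38651$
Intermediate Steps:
$m{\left(H,J \right)} = H + J$
$X{\left(v \right)} = -2436 + 6 v^{2} + 12 v$ ($X{\left(v \right)} = 6 \left(\left(v^{2} + \left(\left(-5 + 6\right) 7 - 5\right) v\right) - 406\right) = 6 \left(\left(v^{2} + \left(1 \cdot 7 - 5\right) v\right) - 406\right) = 6 \left(\left(v^{2} + \left(7 - 5\right) v\right) - 406\right) = 6 \left(\left(v^{2} + 2 v\right) - 406\right) = 6 \left(-406 + v^{2} + 2 v\right) = -2436 + 6 v^{2} + 12 v$)
$\left(-75024 + A{\left(335,-456 \right)}\right) + X{\left(-116 \right)} = \left(-75024 + 335 \left(335 - 456\right)\right) + \left(-2436 + 6 \left(-116\right)^{2} + 12 \left(-116\right)\right) = \left(-75024 + 335 \left(-121\right)\right) - -76908 = \left(-75024 - 40535\right) - -76908 = -115559 + 76908 = -38651$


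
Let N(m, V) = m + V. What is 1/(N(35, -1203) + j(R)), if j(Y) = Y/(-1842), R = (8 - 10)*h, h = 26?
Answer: -921/1075702 ≈ -0.00085619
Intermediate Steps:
R = -52 (R = (8 - 10)*26 = -2*26 = -52)
N(m, V) = V + m
j(Y) = -Y/1842 (j(Y) = Y*(-1/1842) = -Y/1842)
1/(N(35, -1203) + j(R)) = 1/((-1203 + 35) - 1/1842*(-52)) = 1/(-1168 + 26/921) = 1/(-1075702/921) = -921/1075702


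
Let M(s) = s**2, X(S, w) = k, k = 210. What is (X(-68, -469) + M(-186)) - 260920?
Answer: -226114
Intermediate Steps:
X(S, w) = 210
(X(-68, -469) + M(-186)) - 260920 = (210 + (-186)**2) - 260920 = (210 + 34596) - 260920 = 34806 - 260920 = -226114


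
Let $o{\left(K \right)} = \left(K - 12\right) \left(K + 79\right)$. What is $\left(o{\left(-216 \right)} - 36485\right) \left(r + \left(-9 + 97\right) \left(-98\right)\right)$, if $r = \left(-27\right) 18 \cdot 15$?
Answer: $83532586$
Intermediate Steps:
$o{\left(K \right)} = \left(-12 + K\right) \left(79 + K\right)$
$r = -7290$ ($r = \left(-486\right) 15 = -7290$)
$\left(o{\left(-216 \right)} - 36485\right) \left(r + \left(-9 + 97\right) \left(-98\right)\right) = \left(\left(-948 + \left(-216\right)^{2} + 67 \left(-216\right)\right) - 36485\right) \left(-7290 + \left(-9 + 97\right) \left(-98\right)\right) = \left(\left(-948 + 46656 - 14472\right) - 36485\right) \left(-7290 + 88 \left(-98\right)\right) = \left(31236 - 36485\right) \left(-7290 - 8624\right) = \left(-5249\right) \left(-15914\right) = 83532586$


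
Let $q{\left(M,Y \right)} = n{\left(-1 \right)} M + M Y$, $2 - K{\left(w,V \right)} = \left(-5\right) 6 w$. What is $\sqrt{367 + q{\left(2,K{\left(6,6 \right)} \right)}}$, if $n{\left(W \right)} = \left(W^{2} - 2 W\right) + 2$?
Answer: $\sqrt{741} \approx 27.221$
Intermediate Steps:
$K{\left(w,V \right)} = 2 + 30 w$ ($K{\left(w,V \right)} = 2 - \left(-5\right) 6 w = 2 - - 30 w = 2 + 30 w$)
$n{\left(W \right)} = 2 + W^{2} - 2 W$
$q{\left(M,Y \right)} = 5 M + M Y$ ($q{\left(M,Y \right)} = \left(2 + \left(-1\right)^{2} - -2\right) M + M Y = \left(2 + 1 + 2\right) M + M Y = 5 M + M Y$)
$\sqrt{367 + q{\left(2,K{\left(6,6 \right)} \right)}} = \sqrt{367 + 2 \left(5 + \left(2 + 30 \cdot 6\right)\right)} = \sqrt{367 + 2 \left(5 + \left(2 + 180\right)\right)} = \sqrt{367 + 2 \left(5 + 182\right)} = \sqrt{367 + 2 \cdot 187} = \sqrt{367 + 374} = \sqrt{741}$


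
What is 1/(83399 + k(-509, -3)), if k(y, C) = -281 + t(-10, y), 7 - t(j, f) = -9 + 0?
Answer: 1/83134 ≈ 1.2029e-5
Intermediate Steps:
t(j, f) = 16 (t(j, f) = 7 - (-9 + 0) = 7 - 1*(-9) = 7 + 9 = 16)
k(y, C) = -265 (k(y, C) = -281 + 16 = -265)
1/(83399 + k(-509, -3)) = 1/(83399 - 265) = 1/83134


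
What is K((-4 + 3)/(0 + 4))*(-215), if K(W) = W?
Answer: 215/4 ≈ 53.750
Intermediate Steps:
K((-4 + 3)/(0 + 4))*(-215) = ((-4 + 3)/(0 + 4))*(-215) = -1/4*(-215) = -1*¼*(-215) = -¼*(-215) = 215/4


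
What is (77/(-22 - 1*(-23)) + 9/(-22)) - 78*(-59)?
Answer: 102929/22 ≈ 4678.6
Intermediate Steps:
(77/(-22 - 1*(-23)) + 9/(-22)) - 78*(-59) = (77/(-22 + 23) + 9*(-1/22)) + 4602 = (77/1 - 9/22) + 4602 = (77*1 - 9/22) + 4602 = (77 - 9/22) + 4602 = 1685/22 + 4602 = 102929/22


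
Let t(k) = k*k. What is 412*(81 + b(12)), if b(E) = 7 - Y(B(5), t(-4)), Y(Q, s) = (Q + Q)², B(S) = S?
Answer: -4944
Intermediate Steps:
t(k) = k²
Y(Q, s) = 4*Q² (Y(Q, s) = (2*Q)² = 4*Q²)
b(E) = -93 (b(E) = 7 - 4*5² = 7 - 4*25 = 7 - 1*100 = 7 - 100 = -93)
412*(81 + b(12)) = 412*(81 - 93) = 412*(-12) = -4944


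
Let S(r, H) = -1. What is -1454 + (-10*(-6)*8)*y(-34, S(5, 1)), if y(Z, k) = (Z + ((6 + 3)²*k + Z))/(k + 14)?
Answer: -90422/13 ≈ -6955.5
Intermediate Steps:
y(Z, k) = (2*Z + 81*k)/(14 + k) (y(Z, k) = (Z + (9²*k + Z))/(14 + k) = (Z + (81*k + Z))/(14 + k) = (Z + (Z + 81*k))/(14 + k) = (2*Z + 81*k)/(14 + k))
-1454 + (-10*(-6)*8)*y(-34, S(5, 1)) = -1454 + (-10*(-6)*8)*((2*(-34) + 81*(-1))/(14 - 1)) = -1454 + (60*8)*((-68 - 81)/13) = -1454 + 480*((1/13)*(-149)) = -1454 + 480*(-149/13) = -1454 - 71520/13 = -90422/13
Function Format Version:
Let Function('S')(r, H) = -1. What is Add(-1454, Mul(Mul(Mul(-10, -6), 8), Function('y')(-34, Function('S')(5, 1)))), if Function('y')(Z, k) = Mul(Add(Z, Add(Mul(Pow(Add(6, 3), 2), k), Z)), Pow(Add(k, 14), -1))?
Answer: Rational(-90422, 13) ≈ -6955.5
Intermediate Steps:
Function('y')(Z, k) = Mul(Pow(Add(14, k), -1), Add(Mul(2, Z), Mul(81, k))) (Function('y')(Z, k) = Mul(Add(Z, Add(Mul(Pow(9, 2), k), Z)), Pow(Add(14, k), -1)) = Mul(Add(Z, Add(Mul(81, k), Z)), Pow(Add(14, k), -1)) = Mul(Add(Z, Add(Z, Mul(81, k))), Pow(Add(14, k), -1)) = Mul(Add(Mul(2, Z), Mul(81, k)), Pow(Add(14, k), -1)) = Mul(Pow(Add(14, k), -1), Add(Mul(2, Z), Mul(81, k))))
Add(-1454, Mul(Mul(Mul(-10, -6), 8), Function('y')(-34, Function('S')(5, 1)))) = Add(-1454, Mul(Mul(Mul(-10, -6), 8), Mul(Pow(Add(14, -1), -1), Add(Mul(2, -34), Mul(81, -1))))) = Add(-1454, Mul(Mul(60, 8), Mul(Pow(13, -1), Add(-68, -81)))) = Add(-1454, Mul(480, Mul(Rational(1, 13), -149))) = Add(-1454, Mul(480, Rational(-149, 13))) = Add(-1454, Rational(-71520, 13)) = Rational(-90422, 13)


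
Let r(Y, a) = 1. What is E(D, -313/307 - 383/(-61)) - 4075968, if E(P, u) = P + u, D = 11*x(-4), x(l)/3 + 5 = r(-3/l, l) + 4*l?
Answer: -76342914068/18727 ≈ -4.0766e+6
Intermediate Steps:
x(l) = -12 + 12*l (x(l) = -15 + 3*(1 + 4*l) = -15 + (3 + 12*l) = -12 + 12*l)
D = -660 (D = 11*(-12 + 12*(-4)) = 11*(-12 - 48) = 11*(-60) = -660)
E(D, -313/307 - 383/(-61)) - 4075968 = (-660 + (-313/307 - 383/(-61))) - 4075968 = (-660 + (-313*1/307 - 383*(-1/61))) - 4075968 = (-660 + (-313/307 + 383/61)) - 4075968 = (-660 + 98488/18727) - 4075968 = -12261332/18727 - 4075968 = -76342914068/18727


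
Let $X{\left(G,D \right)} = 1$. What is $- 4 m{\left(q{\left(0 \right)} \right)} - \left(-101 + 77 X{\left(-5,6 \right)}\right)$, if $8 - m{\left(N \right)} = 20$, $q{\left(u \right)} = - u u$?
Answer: $72$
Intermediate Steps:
$q{\left(u \right)} = - u^{2}$
$m{\left(N \right)} = -12$ ($m{\left(N \right)} = 8 - 20 = -12$)
$- 4 m{\left(q{\left(0 \right)} \right)} - \left(-101 + 77 X{\left(-5,6 \right)}\right) = \left(-4\right) \left(-12\right) - \left(-101 + 77 \cdot 1\right) = 48 - \left(-101 + 77\right) = 48 - -24 = 48 + 24 = 72$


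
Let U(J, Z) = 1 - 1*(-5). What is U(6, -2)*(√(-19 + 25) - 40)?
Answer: -240 + 6*√6 ≈ -225.30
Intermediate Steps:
U(J, Z) = 6 (U(J, Z) = 1 + 5 = 6)
U(6, -2)*(√(-19 + 25) - 40) = 6*(√(-19 + 25) - 40) = 6*(√6 - 40) = 6*(-40 + √6) = -240 + 6*√6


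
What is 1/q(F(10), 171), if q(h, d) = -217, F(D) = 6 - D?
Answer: -1/217 ≈ -0.0046083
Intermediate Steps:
1/q(F(10), 171) = 1/(-217) = -1/217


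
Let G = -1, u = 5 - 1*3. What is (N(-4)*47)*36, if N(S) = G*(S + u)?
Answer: 3384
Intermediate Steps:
u = 2 (u = 5 - 3 = 2)
N(S) = -2 - S (N(S) = -(S + 2) = -(2 + S) = -2 - S)
(N(-4)*47)*36 = ((-2 - 1*(-4))*47)*36 = ((-2 + 4)*47)*36 = (2*47)*36 = 94*36 = 3384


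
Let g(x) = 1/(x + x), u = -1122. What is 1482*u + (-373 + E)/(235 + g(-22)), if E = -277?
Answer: -17191759156/10339 ≈ -1.6628e+6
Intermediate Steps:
g(x) = 1/(2*x)
1482*u + (-373 + E)/(235 + g(-22)) = 1482*(-1122) + (-373 - 277)/(235 + (½)/(-22)) = -1662804 - 650/(235 + (½)*(-1/22)) = -1662804 - 650/(235 - 1/44) = -1662804 - 650/10339/44 = -1662804 - 650*44/10339 = -1662804 - 28600/10339 = -17191759156/10339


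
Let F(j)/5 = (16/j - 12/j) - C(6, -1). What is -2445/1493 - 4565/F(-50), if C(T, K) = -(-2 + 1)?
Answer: 34011710/40311 ≈ 843.73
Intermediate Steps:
C(T, K) = 1 (C(T, K) = -1*(-1) = 1)
F(j) = -5 + 20/j (F(j) = 5*((16/j - 12/j) - 1*1) = 5*(4/j - 1) = 5*(-1 + 4/j) = -5 + 20/j)
-2445/1493 - 4565/F(-50) = -2445/1493 - 4565/(-5 + 20/(-50)) = -2445*1/1493 - 4565/(-5 + 20*(-1/50)) = -2445/1493 - 4565/(-5 - ⅖) = -2445/1493 - 4565/(-27/5) = -2445/1493 - 4565*(-5/27) = -2445/1493 + 22825/27 = 34011710/40311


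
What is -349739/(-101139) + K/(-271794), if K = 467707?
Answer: 5305949277/3054330374 ≈ 1.7372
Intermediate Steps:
-349739/(-101139) + K/(-271794) = -349739/(-101139) + 467707/(-271794) = -349739*(-1/101139) + 467707*(-1/271794) = 349739/101139 - 467707/271794 = 5305949277/3054330374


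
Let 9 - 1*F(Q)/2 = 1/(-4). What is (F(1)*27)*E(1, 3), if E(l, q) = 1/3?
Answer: 333/2 ≈ 166.50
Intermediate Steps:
E(l, q) = ⅓
F(Q) = 37/2 (F(Q) = 18 - 2/(-4) = 18 - 2*(-¼) = 18 + ½ = 37/2)
(F(1)*27)*E(1, 3) = ((37/2)*27)*(⅓) = (999/2)*(⅓) = 333/2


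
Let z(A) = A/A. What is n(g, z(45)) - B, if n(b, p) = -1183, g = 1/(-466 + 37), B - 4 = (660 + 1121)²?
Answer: -3173148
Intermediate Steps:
B = 3171965 (B = 4 + (660 + 1121)² = 4 + 1781² = 4 + 3171961 = 3171965)
z(A) = 1
g = -1/429 (g = 1/(-429) = -1/429 ≈ -0.0023310)
n(g, z(45)) - B = -1183 - 1*3171965 = -1183 - 3171965 = -3173148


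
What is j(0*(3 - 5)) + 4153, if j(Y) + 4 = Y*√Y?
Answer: 4149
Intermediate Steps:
j(Y) = -4 + Y^(3/2) (j(Y) = -4 + Y*√Y = -4 + Y^(3/2))
j(0*(3 - 5)) + 4153 = (-4 + (0*(3 - 5))^(3/2)) + 4153 = (-4 + (0*(-2))^(3/2)) + 4153 = (-4 + 0^(3/2)) + 4153 = (-4 + 0) + 4153 = -4 + 4153 = 4149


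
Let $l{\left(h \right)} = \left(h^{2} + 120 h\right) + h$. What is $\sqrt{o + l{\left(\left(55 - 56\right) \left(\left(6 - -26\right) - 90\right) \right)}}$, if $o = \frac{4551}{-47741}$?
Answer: $\frac{\sqrt{23662469117651}}{47741} \approx 101.89$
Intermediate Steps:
$o = - \frac{4551}{47741}$ ($o = 4551 \left(- \frac{1}{47741}\right) = - \frac{4551}{47741} \approx -0.095327$)
$l{\left(h \right)} = h^{2} + 121 h$
$\sqrt{o + l{\left(\left(55 - 56\right) \left(\left(6 - -26\right) - 90\right) \right)}} = \sqrt{- \frac{4551}{47741} + \left(55 - 56\right) \left(\left(6 - -26\right) - 90\right) \left(121 + \left(55 - 56\right) \left(\left(6 - -26\right) - 90\right)\right)} = \sqrt{- \frac{4551}{47741} + - (\left(6 + 26\right) - 90) \left(121 - \left(\left(6 + 26\right) - 90\right)\right)} = \sqrt{- \frac{4551}{47741} + - (32 - 90) \left(121 - \left(32 - 90\right)\right)} = \sqrt{- \frac{4551}{47741} + \left(-1\right) \left(-58\right) \left(121 - -58\right)} = \sqrt{- \frac{4551}{47741} + 58 \left(121 + 58\right)} = \sqrt{- \frac{4551}{47741} + 58 \cdot 179} = \sqrt{- \frac{4551}{47741} + 10382} = \sqrt{\frac{495642511}{47741}} = \frac{\sqrt{23662469117651}}{47741}$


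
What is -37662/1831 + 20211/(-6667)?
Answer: -288098895/12207277 ≈ -23.601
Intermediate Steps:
-37662/1831 + 20211/(-6667) = -37662*1/1831 + 20211*(-1/6667) = -37662/1831 - 20211/6667 = -288098895/12207277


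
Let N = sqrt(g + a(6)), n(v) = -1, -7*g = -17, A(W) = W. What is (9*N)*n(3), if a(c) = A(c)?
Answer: -9*sqrt(413)/7 ≈ -26.129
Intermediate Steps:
a(c) = c
g = 17/7 (g = -1/7*(-17) = 17/7 ≈ 2.4286)
N = sqrt(413)/7 (N = sqrt(17/7 + 6) = sqrt(59/7) = sqrt(413)/7 ≈ 2.9032)
(9*N)*n(3) = (9*(sqrt(413)/7))*(-1) = (9*sqrt(413)/7)*(-1) = -9*sqrt(413)/7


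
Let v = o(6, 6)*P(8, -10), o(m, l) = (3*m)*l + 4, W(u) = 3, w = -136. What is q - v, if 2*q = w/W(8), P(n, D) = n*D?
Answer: 26812/3 ≈ 8937.3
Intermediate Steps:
P(n, D) = D*n
o(m, l) = 4 + 3*l*m (o(m, l) = 3*l*m + 4 = 4 + 3*l*m)
q = -68/3 (q = (-136/3)/2 = (-136*1/3)/2 = (1/2)*(-136/3) = -68/3 ≈ -22.667)
v = -8960 (v = (4 + 3*6*6)*(-10*8) = (4 + 108)*(-80) = 112*(-80) = -8960)
q - v = -68/3 - 1*(-8960) = -68/3 + 8960 = 26812/3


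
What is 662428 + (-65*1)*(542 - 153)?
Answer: 637143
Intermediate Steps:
662428 + (-65*1)*(542 - 153) = 662428 - 65*389 = 662428 - 25285 = 637143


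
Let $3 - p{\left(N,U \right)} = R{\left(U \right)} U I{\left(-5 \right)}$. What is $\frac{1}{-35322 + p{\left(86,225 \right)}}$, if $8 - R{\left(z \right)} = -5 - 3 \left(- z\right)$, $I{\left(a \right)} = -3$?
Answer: $- \frac{1}{482169} \approx -2.074 \cdot 10^{-6}$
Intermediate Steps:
$R{\left(z \right)} = 13 - 3 z$ ($R{\left(z \right)} = 8 - \left(-5 - 3 \left(- z\right)\right) = 8 - \left(-5 + 3 z\right) = 13 - 3 z$)
$p{\left(N,U \right)} = 3 + 3 U \left(13 - 3 U\right)$ ($p{\left(N,U \right)} = 3 - \left(13 - 3 U\right) U \left(-3\right) = 3 - U \left(13 - 3 U\right) \left(-3\right) = 3 - - 3 U \left(13 - 3 U\right) = 3 + 3 U \left(13 - 3 U\right)$)
$\frac{1}{-35322 + p{\left(86,225 \right)}} = \frac{1}{-35322 + \left(3 - 675 \left(-13 + 3 \cdot 225\right)\right)} = \frac{1}{-35322 + \left(3 - 675 \left(-13 + 675\right)\right)} = \frac{1}{-35322 + \left(3 - 675 \cdot 662\right)} = \frac{1}{-35322 + \left(3 - 446850\right)} = \frac{1}{-35322 - 446847} = \frac{1}{-482169} = - \frac{1}{482169}$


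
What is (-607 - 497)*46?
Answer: -50784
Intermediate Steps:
(-607 - 497)*46 = -1104*46 = -50784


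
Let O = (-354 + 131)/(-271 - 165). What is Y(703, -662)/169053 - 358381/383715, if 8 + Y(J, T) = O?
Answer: -8805493300541/9427507648740 ≈ -0.93402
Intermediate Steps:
O = 223/436 (O = -223/(-436) = -223*(-1/436) = 223/436 ≈ 0.51147)
Y(J, T) = -3265/436 (Y(J, T) = -8 + 223/436 = -3265/436)
Y(703, -662)/169053 - 358381/383715 = -3265/436/169053 - 358381/383715 = -3265/436*1/169053 - 358381*1/383715 = -3265/73707108 - 358381/383715 = -8805493300541/9427507648740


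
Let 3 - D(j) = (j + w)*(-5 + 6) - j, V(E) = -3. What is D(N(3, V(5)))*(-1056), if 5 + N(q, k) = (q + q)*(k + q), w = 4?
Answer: 1056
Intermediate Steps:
N(q, k) = -5 + 2*q*(k + q) (N(q, k) = -5 + (q + q)*(k + q) = -5 + (2*q)*(k + q) = -5 + 2*q*(k + q))
D(j) = -1 (D(j) = 3 - ((j + 4)*(-5 + 6) - j) = 3 - ((4 + j)*1 - j) = 3 - ((4 + j) - j) = 3 - 1*4 = 3 - 4 = -1)
D(N(3, V(5)))*(-1056) = -1*(-1056) = 1056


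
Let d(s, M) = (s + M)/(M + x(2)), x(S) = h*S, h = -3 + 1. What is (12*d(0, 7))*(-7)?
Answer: -196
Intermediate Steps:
h = -2
x(S) = -2*S
d(s, M) = (M + s)/(-4 + M) (d(s, M) = (s + M)/(M - 2*2) = (M + s)/(M - 4) = (M + s)/(-4 + M))
(12*d(0, 7))*(-7) = (12*((7 + 0)/(-4 + 7)))*(-7) = (12*(7/3))*(-7) = 28*(-7) = -196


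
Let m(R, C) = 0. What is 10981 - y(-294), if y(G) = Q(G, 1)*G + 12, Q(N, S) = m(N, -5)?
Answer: 10969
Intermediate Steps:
Q(N, S) = 0
y(G) = 12 (y(G) = 0*G + 12 = 0 + 12 = 12)
10981 - y(-294) = 10981 - 1*12 = 10981 - 12 = 10969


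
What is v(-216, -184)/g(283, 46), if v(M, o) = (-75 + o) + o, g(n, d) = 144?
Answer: -443/144 ≈ -3.0764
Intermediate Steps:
v(M, o) = -75 + 2*o
v(-216, -184)/g(283, 46) = (-75 + 2*(-184))/144 = (-75 - 368)*(1/144) = -443*1/144 = -443/144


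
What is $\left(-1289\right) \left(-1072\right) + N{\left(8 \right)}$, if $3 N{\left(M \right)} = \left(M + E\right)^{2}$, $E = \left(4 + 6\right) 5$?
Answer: $\frac{4148788}{3} \approx 1.3829 \cdot 10^{6}$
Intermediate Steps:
$E = 50$ ($E = 10 \cdot 5 = 50$)
$N{\left(M \right)} = \frac{\left(50 + M\right)^{2}}{3}$ ($N{\left(M \right)} = \frac{\left(M + 50\right)^{2}}{3} = \frac{\left(50 + M\right)^{2}}{3}$)
$\left(-1289\right) \left(-1072\right) + N{\left(8 \right)} = \left(-1289\right) \left(-1072\right) + \frac{\left(50 + 8\right)^{2}}{3} = 1381808 + \frac{58^{2}}{3} = 1381808 + \frac{1}{3} \cdot 3364 = 1381808 + \frac{3364}{3} = \frac{4148788}{3}$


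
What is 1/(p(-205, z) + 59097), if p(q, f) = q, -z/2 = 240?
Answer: 1/58892 ≈ 1.6980e-5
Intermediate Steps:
z = -480 (z = -2*240 = -480)
1/(p(-205, z) + 59097) = 1/(-205 + 59097) = 1/58892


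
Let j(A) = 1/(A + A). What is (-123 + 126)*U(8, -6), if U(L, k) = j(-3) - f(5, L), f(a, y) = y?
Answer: -49/2 ≈ -24.500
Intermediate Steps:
j(A) = 1/(2*A)
U(L, k) = -⅙ - L (U(L, k) = (½)/(-3) - L = (½)*(-⅓) - L = -⅙ - L)
(-123 + 126)*U(8, -6) = (-123 + 126)*(-⅙ - 1*8) = 3*(-⅙ - 8) = 3*(-49/6) = -49/2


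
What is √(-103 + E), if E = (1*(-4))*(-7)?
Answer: 5*I*√3 ≈ 8.6602*I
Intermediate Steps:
E = 28 (E = -4*(-7) = 28)
√(-103 + E) = √(-103 + 28) = √(-75) = 5*I*√3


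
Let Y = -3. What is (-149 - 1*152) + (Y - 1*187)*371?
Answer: -70791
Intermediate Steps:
(-149 - 1*152) + (Y - 1*187)*371 = (-149 - 1*152) + (-3 - 1*187)*371 = (-149 - 152) + (-3 - 187)*371 = -301 - 190*371 = -301 - 70490 = -70791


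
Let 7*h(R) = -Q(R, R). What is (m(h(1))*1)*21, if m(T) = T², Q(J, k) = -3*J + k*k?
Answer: 12/7 ≈ 1.7143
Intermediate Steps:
Q(J, k) = k² - 3*J (Q(J, k) = -3*J + k² = k² - 3*J)
h(R) = -R²/7 + 3*R/7 (h(R) = (-(R² - 3*R))/7 = (-R² + 3*R)/7 = -R²/7 + 3*R/7)
(m(h(1))*1)*21 = (((⅐)*1*(3 - 1*1))²*1)*21 = (((⅐)*1*(3 - 1))²*1)*21 = (((⅐)*1*2)²*1)*21 = ((2/7)²*1)*21 = ((4/49)*1)*21 = (4/49)*21 = 12/7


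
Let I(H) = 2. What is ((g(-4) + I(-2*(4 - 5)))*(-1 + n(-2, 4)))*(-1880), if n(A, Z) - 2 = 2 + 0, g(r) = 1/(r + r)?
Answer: -10575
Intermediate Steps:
g(r) = 1/(2*r)
n(A, Z) = 4 (n(A, Z) = 2 + (2 + 0) = 2 + 2 = 4)
((g(-4) + I(-2*(4 - 5)))*(-1 + n(-2, 4)))*(-1880) = (((½)/(-4) + 2)*(-1 + 4))*(-1880) = (((½)*(-¼) + 2)*3)*(-1880) = ((-⅛ + 2)*3)*(-1880) = ((15/8)*3)*(-1880) = (45/8)*(-1880) = -10575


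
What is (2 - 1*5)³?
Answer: -27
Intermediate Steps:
(2 - 1*5)³ = (2 - 5)³ = (-3)³ = -27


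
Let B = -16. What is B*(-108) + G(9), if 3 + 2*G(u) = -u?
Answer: 1722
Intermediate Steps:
G(u) = -3/2 - u/2 (G(u) = -3/2 + (-u)/2 = -3/2 - u/2)
B*(-108) + G(9) = -16*(-108) + (-3/2 - ½*9) = 1728 + (-3/2 - 9/2) = 1728 - 6 = 1722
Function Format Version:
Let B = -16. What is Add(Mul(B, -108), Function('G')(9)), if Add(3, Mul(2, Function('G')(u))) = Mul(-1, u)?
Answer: 1722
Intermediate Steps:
Function('G')(u) = Add(Rational(-3, 2), Mul(Rational(-1, 2), u)) (Function('G')(u) = Add(Rational(-3, 2), Mul(Rational(1, 2), Mul(-1, u))) = Add(Rational(-3, 2), Mul(Rational(-1, 2), u)))
Add(Mul(B, -108), Function('G')(9)) = Add(Mul(-16, -108), Add(Rational(-3, 2), Mul(Rational(-1, 2), 9))) = Add(1728, Add(Rational(-3, 2), Rational(-9, 2))) = Add(1728, -6) = 1722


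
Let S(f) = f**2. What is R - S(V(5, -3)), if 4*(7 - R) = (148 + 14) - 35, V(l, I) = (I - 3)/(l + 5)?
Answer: -2511/100 ≈ -25.110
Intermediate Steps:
V(l, I) = (-3 + I)/(5 + l)
R = -99/4 (R = 7 - ((148 + 14) - 35)/4 = 7 - (162 - 35)/4 = 7 - 1/4*127 = 7 - 127/4 = -99/4 ≈ -24.750)
R - S(V(5, -3)) = -99/4 - ((-3 - 3)/(5 + 5))**2 = -99/4 - (-6/10)**2 = -99/4 - ((1/10)*(-6))**2 = -99/4 - (-3/5)**2 = -99/4 - 1*9/25 = -99/4 - 9/25 = -2511/100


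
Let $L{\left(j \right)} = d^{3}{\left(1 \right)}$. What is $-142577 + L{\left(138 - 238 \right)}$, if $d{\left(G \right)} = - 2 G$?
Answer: $-142585$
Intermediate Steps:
$L{\left(j \right)} = -8$ ($L{\left(j \right)} = \left(\left(-2\right) 1\right)^{3} = \left(-2\right)^{3} = -8$)
$-142577 + L{\left(138 - 238 \right)} = -142577 - 8 = -142585$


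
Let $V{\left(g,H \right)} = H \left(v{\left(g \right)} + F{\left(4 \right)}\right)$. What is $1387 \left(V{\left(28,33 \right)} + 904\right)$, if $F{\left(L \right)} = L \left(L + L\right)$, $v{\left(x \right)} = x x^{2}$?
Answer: $1007483512$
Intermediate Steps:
$v{\left(x \right)} = x^{3}$
$F{\left(L \right)} = 2 L^{2}$ ($F{\left(L \right)} = L 2 L = 2 L^{2}$)
$V{\left(g,H \right)} = H \left(32 + g^{3}\right)$ ($V{\left(g,H \right)} = H \left(g^{3} + 2 \cdot 4^{2}\right) = H \left(g^{3} + 2 \cdot 16\right) = H \left(g^{3} + 32\right) = H \left(32 + g^{3}\right)$)
$1387 \left(V{\left(28,33 \right)} + 904\right) = 1387 \left(33 \left(32 + 28^{3}\right) + 904\right) = 1387 \left(33 \left(32 + 21952\right) + 904\right) = 1387 \left(33 \cdot 21984 + 904\right) = 1387 \left(725472 + 904\right) = 1387 \cdot 726376 = 1007483512$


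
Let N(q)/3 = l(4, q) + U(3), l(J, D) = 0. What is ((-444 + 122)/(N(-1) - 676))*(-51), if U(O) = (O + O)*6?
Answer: -8211/284 ≈ -28.912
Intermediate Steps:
U(O) = 12*O (U(O) = (2*O)*6 = 12*O)
N(q) = 108 (N(q) = 3*(0 + 12*3) = 3*(0 + 36) = 3*36 = 108)
((-444 + 122)/(N(-1) - 676))*(-51) = ((-444 + 122)/(108 - 676))*(-51) = -322/(-568)*(-51) = -322*(-1/568)*(-51) = (161/284)*(-51) = -8211/284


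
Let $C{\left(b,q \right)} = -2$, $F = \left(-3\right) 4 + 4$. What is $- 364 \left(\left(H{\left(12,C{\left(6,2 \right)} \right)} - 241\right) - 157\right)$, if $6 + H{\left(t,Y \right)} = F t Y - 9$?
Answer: $80444$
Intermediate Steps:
$F = -8$ ($F = -12 + 4 = -8$)
$H{\left(t,Y \right)} = -15 - 8 Y t$ ($H{\left(t,Y \right)} = -6 + \left(- 8 t Y - 9\right) = -6 - \left(9 + 8 Y t\right) = -15 - 8 Y t$)
$- 364 \left(\left(H{\left(12,C{\left(6,2 \right)} \right)} - 241\right) - 157\right) = - 364 \left(\left(\left(-15 - \left(-16\right) 12\right) - 241\right) - 157\right) = - 364 \left(\left(\left(-15 + 192\right) - 241\right) - 157\right) = - 364 \left(\left(177 - 241\right) - 157\right) = - 364 \left(-64 - 157\right) = \left(-364\right) \left(-221\right) = 80444$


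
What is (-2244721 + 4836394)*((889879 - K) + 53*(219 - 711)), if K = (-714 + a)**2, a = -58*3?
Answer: 195046718307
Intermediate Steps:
a = -174
K = 788544 (K = (-714 - 174)**2 = (-888)**2 = 788544)
(-2244721 + 4836394)*((889879 - K) + 53*(219 - 711)) = (-2244721 + 4836394)*((889879 - 1*788544) + 53*(219 - 711)) = 2591673*((889879 - 788544) + 53*(-492)) = 2591673*(101335 - 26076) = 2591673*75259 = 195046718307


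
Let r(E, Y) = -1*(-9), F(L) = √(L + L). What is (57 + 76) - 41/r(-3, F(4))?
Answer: 1156/9 ≈ 128.44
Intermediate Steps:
F(L) = √2*√L (F(L) = √(2*L) = √2*√L)
r(E, Y) = 9
(57 + 76) - 41/r(-3, F(4)) = (57 + 76) - 41/9 = 133 + (⅑)*(-41) = 133 - 41/9 = 1156/9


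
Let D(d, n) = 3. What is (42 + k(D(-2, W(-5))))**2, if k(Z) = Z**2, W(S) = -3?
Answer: 2601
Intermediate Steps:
(42 + k(D(-2, W(-5))))**2 = (42 + 3**2)**2 = (42 + 9)**2 = 51**2 = 2601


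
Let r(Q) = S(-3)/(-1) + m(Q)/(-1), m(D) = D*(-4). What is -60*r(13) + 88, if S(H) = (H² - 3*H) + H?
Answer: -2132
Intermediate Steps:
m(D) = -4*D
S(H) = H² - 2*H
r(Q) = -15 + 4*Q (r(Q) = -3*(-2 - 3)/(-1) - 4*Q/(-1) = -3*(-5)*(-1) - 4*Q*(-1) = 15*(-1) + 4*Q = -15 + 4*Q)
-60*r(13) + 88 = -60*(-15 + 4*13) + 88 = -60*(-15 + 52) + 88 = -60*37 + 88 = -2220 + 88 = -2132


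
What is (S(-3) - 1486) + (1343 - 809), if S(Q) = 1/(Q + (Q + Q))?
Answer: -8569/9 ≈ -952.11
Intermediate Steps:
S(Q) = 1/(3*Q) (S(Q) = 1/(Q + 2*Q) = 1/(3*Q))
(S(-3) - 1486) + (1343 - 809) = ((1/3)/(-3) - 1486) + (1343 - 809) = ((1/3)*(-1/3) - 1486) + 534 = (-1/9 - 1486) + 534 = -13375/9 + 534 = -8569/9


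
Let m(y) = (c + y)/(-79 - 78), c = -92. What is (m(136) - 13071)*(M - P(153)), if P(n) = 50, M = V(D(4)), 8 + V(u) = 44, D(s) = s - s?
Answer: 28730674/157 ≈ 1.8300e+5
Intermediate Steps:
D(s) = 0
V(u) = 36 (V(u) = -8 + 44 = 36)
M = 36
m(y) = 92/157 - y/157 (m(y) = (-92 + y)/(-79 - 78) = (-92 + y)/(-157) = (-92 + y)*(-1/157) = 92/157 - y/157)
(m(136) - 13071)*(M - P(153)) = ((92/157 - 1/157*136) - 13071)*(36 - 1*50) = ((92/157 - 136/157) - 13071)*(36 - 50) = (-44/157 - 13071)*(-14) = -2052191/157*(-14) = 28730674/157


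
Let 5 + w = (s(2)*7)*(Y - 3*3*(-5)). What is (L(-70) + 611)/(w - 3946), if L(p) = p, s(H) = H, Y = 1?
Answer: -541/3307 ≈ -0.16359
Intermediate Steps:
w = 639 (w = -5 + (2*7)*(1 - 3*3*(-5)) = -5 + 14*(1 - 9*(-5)) = -5 + 14*(1 + 45) = -5 + 14*46 = -5 + 644 = 639)
(L(-70) + 611)/(w - 3946) = (-70 + 611)/(639 - 3946) = 541/(-3307) = 541*(-1/3307) = -541/3307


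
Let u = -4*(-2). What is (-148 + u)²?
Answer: 19600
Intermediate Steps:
u = 8
(-148 + u)² = (-148 + 8)² = (-140)² = 19600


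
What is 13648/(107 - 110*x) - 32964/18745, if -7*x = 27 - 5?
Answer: 1686359404/59402905 ≈ 28.388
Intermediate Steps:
x = -22/7 (x = -(27 - 5)/7 = -⅐*22 = -22/7 ≈ -3.1429)
13648/(107 - 110*x) - 32964/18745 = 13648/(107 - 110*(-22/7)) - 32964/18745 = 13648/(107 + 2420/7) - 32964*1/18745 = 13648/(3169/7) - 32964/18745 = 13648*(7/3169) - 32964/18745 = 95536/3169 - 32964/18745 = 1686359404/59402905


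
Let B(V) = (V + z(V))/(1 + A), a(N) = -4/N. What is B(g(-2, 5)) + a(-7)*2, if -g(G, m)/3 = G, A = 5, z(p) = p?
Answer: 22/7 ≈ 3.1429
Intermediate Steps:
g(G, m) = -3*G
B(V) = V/3 (B(V) = (V + V)/(1 + 5) = (2*V)/6 = (2*V)*(1/6) = V/3)
B(g(-2, 5)) + a(-7)*2 = (-3*(-2))/3 - 4/(-7)*2 = (1/3)*6 - 4*(-1/7)*2 = 2 + (4/7)*2 = 2 + 8/7 = 22/7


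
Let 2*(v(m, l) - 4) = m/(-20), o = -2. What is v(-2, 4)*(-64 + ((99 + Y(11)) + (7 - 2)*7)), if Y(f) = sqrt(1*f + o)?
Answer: 5913/20 ≈ 295.65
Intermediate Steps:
v(m, l) = 4 - m/40 (v(m, l) = 4 + (m/(-20))/2 = 4 + (m*(-1/20))/2 = 4 + (-m/20)/2 = 4 - m/40)
Y(f) = sqrt(-2 + f) (Y(f) = sqrt(1*f - 2) = sqrt(f - 2) = sqrt(-2 + f))
v(-2, 4)*(-64 + ((99 + Y(11)) + (7 - 2)*7)) = (4 - 1/40*(-2))*(-64 + ((99 + sqrt(-2 + 11)) + (7 - 2)*7)) = (4 + 1/20)*(-64 + ((99 + sqrt(9)) + 5*7)) = 81*(-64 + ((99 + 3) + 35))/20 = 81*(-64 + (102 + 35))/20 = 81*(-64 + 137)/20 = (81/20)*73 = 5913/20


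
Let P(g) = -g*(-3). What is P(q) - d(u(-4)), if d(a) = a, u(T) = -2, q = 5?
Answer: 17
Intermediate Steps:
P(g) = 3*g
P(q) - d(u(-4)) = 3*5 - 1*(-2) = 15 + 2 = 17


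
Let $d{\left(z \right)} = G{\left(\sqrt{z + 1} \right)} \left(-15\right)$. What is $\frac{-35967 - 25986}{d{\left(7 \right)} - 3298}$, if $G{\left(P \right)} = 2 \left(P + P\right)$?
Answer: $\frac{102160497}{5424002} - \frac{1858590 \sqrt{2}}{2712001} \approx 17.866$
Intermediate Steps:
$G{\left(P \right)} = 4 P$ ($G{\left(P \right)} = 2 \cdot 2 P = 4 P$)
$d{\left(z \right)} = - 60 \sqrt{1 + z}$ ($d{\left(z \right)} = 4 \sqrt{z + 1} \left(-15\right) = 4 \sqrt{1 + z} \left(-15\right) = - 60 \sqrt{1 + z}$)
$\frac{-35967 - 25986}{d{\left(7 \right)} - 3298} = \frac{-35967 - 25986}{- 60 \sqrt{1 + 7} - 3298} = - \frac{61953}{- 60 \sqrt{8} - 3298} = - \frac{61953}{- 60 \cdot 2 \sqrt{2} - 3298} = - \frac{61953}{- 120 \sqrt{2} - 3298} = - \frac{61953}{-3298 - 120 \sqrt{2}}$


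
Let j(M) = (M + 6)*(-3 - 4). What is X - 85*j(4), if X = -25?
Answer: 5925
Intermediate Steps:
j(M) = -42 - 7*M (j(M) = (6 + M)*(-7) = -42 - 7*M)
X - 85*j(4) = -25 - 85*(-42 - 7*4) = -25 - 85*(-42 - 28) = -25 - 85*(-70) = -25 + 5950 = 5925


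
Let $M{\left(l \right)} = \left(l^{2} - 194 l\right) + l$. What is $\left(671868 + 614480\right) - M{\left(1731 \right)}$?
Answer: $-1375930$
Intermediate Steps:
$M{\left(l \right)} = l^{2} - 193 l$
$\left(671868 + 614480\right) - M{\left(1731 \right)} = \left(671868 + 614480\right) - 1731 \left(-193 + 1731\right) = 1286348 - 1731 \cdot 1538 = 1286348 - 2662278 = -1375930$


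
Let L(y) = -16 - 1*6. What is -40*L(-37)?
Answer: 880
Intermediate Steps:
L(y) = -22 (L(y) = -16 - 6 = -22)
-40*L(-37) = -40*(-22) = 880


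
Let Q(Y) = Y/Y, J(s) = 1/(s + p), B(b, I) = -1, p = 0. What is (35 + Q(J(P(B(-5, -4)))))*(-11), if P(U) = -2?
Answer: -396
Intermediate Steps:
J(s) = 1/s (J(s) = 1/(s + 0) = 1/s)
Q(Y) = 1
(35 + Q(J(P(B(-5, -4)))))*(-11) = (35 + 1)*(-11) = 36*(-11) = -396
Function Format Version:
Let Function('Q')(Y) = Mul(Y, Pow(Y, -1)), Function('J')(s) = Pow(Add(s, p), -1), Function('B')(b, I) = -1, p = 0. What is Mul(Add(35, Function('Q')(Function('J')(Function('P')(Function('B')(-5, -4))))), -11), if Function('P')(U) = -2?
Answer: -396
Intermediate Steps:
Function('J')(s) = Pow(s, -1) (Function('J')(s) = Pow(Add(s, 0), -1) = Pow(s, -1))
Function('Q')(Y) = 1
Mul(Add(35, Function('Q')(Function('J')(Function('P')(Function('B')(-5, -4))))), -11) = Mul(Add(35, 1), -11) = Mul(36, -11) = -396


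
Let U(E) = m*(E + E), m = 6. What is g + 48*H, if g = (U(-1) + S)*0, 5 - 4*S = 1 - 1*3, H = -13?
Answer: -624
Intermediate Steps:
U(E) = 12*E (U(E) = 6*(E + E) = 6*(2*E) = 12*E)
S = 7/4 (S = 5/4 - (1 - 1*3)/4 = 5/4 - (1 - 3)/4 = 5/4 - ¼*(-2) = 5/4 + ½ = 7/4 ≈ 1.7500)
g = 0 (g = (12*(-1) + 7/4)*0 = (-12 + 7/4)*0 = -41/4*0 = 0)
g + 48*H = 0 + 48*(-13) = 0 - 624 = -624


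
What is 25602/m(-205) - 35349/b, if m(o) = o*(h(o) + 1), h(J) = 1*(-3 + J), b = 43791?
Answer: -42099737/206474565 ≈ -0.20390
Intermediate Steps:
h(J) = -3 + J
m(o) = o*(-2 + o) (m(o) = o*((-3 + o) + 1) = o*(-2 + o))
25602/m(-205) - 35349/b = 25602/((-205*(-2 - 205))) - 35349/43791 = 25602/((-205*(-207))) - 35349*1/43791 = 25602/42435 - 11783/14597 = 25602*(1/42435) - 11783/14597 = 8534/14145 - 11783/14597 = -42099737/206474565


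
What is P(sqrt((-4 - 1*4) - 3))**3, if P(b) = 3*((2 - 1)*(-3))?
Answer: -729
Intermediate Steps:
P(b) = -9 (P(b) = 3*(1*(-3)) = 3*(-3) = -9)
P(sqrt((-4 - 1*4) - 3))**3 = (-9)**3 = -729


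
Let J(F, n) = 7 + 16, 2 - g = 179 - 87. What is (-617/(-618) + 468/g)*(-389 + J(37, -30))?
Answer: 791963/515 ≈ 1537.8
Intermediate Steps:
g = -90 (g = 2 - (179 - 87) = 2 - 1*92 = 2 - 92 = -90)
J(F, n) = 23
(-617/(-618) + 468/g)*(-389 + J(37, -30)) = (-617/(-618) + 468/(-90))*(-389 + 23) = (-617*(-1/618) + 468*(-1/90))*(-366) = (617/618 - 26/5)*(-366) = -12983/3090*(-366) = 791963/515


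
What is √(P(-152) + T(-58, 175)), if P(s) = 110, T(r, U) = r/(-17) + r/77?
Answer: √193038230/1309 ≈ 10.614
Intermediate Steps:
T(r, U) = -60*r/1309 (T(r, U) = r*(-1/17) + r*(1/77) = -r/17 + r/77 = -60*r/1309)
√(P(-152) + T(-58, 175)) = √(110 - 60/1309*(-58)) = √(110 + 3480/1309) = √(147470/1309) = √193038230/1309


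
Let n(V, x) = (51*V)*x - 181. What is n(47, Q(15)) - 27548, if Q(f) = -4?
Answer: -37317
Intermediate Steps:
n(V, x) = -181 + 51*V*x (n(V, x) = 51*V*x - 181 = -181 + 51*V*x)
n(47, Q(15)) - 27548 = (-181 + 51*47*(-4)) - 27548 = (-181 - 9588) - 27548 = -9769 - 27548 = -37317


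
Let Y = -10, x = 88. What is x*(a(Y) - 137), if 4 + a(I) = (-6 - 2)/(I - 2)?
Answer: -37048/3 ≈ -12349.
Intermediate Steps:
a(I) = -4 - 8/(-2 + I) (a(I) = -4 + (-6 - 2)/(I - 2) = -4 - 8/(-2 + I))
x*(a(Y) - 137) = 88*(-4*(-10)/(-2 - 10) - 137) = 88*(-4*(-10)/(-12) - 137) = 88*(-4*(-10)*(-1/12) - 137) = 88*(-10/3 - 137) = 88*(-421/3) = -37048/3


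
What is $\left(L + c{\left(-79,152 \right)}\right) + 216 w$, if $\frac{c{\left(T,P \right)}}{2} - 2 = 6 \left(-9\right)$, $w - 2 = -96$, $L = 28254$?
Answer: $7846$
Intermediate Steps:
$w = -94$ ($w = 2 - 96 = -94$)
$c{\left(T,P \right)} = -104$ ($c{\left(T,P \right)} = 4 + 2 \cdot 6 \left(-9\right) = 4 + 2 \left(-54\right) = 4 - 108 = -104$)
$\left(L + c{\left(-79,152 \right)}\right) + 216 w = \left(28254 - 104\right) + 216 \left(-94\right) = 28150 - 20304 = 7846$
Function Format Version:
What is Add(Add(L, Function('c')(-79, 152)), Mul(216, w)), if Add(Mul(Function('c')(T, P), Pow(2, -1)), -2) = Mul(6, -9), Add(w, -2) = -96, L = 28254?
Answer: 7846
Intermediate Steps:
w = -94 (w = Add(2, -96) = -94)
Function('c')(T, P) = -104 (Function('c')(T, P) = Add(4, Mul(2, Mul(6, -9))) = Add(4, Mul(2, -54)) = Add(4, -108) = -104)
Add(Add(L, Function('c')(-79, 152)), Mul(216, w)) = Add(Add(28254, -104), Mul(216, -94)) = Add(28150, -20304) = 7846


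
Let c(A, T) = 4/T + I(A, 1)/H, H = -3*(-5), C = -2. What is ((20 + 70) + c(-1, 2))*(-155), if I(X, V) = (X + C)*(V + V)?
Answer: -14198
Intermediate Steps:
I(X, V) = 2*V*(-2 + X) (I(X, V) = (X - 2)*(V + V) = (-2 + X)*(2*V) = 2*V*(-2 + X))
H = 15
c(A, T) = -4/15 + 4/T + 2*A/15 (c(A, T) = 4/T + (2*1*(-2 + A))/15 = 4/T + (-4 + 2*A)*(1/15) = 4/T + (-4/15 + 2*A/15) = -4/15 + 4/T + 2*A/15)
((20 + 70) + c(-1, 2))*(-155) = ((20 + 70) + (2/15)*(30 + 2*(-2 - 1))/2)*(-155) = (90 + (2/15)*(½)*(30 + 2*(-3)))*(-155) = (90 + (2/15)*(½)*(30 - 6))*(-155) = (90 + (2/15)*(½)*24)*(-155) = (90 + 8/5)*(-155) = (458/5)*(-155) = -14198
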